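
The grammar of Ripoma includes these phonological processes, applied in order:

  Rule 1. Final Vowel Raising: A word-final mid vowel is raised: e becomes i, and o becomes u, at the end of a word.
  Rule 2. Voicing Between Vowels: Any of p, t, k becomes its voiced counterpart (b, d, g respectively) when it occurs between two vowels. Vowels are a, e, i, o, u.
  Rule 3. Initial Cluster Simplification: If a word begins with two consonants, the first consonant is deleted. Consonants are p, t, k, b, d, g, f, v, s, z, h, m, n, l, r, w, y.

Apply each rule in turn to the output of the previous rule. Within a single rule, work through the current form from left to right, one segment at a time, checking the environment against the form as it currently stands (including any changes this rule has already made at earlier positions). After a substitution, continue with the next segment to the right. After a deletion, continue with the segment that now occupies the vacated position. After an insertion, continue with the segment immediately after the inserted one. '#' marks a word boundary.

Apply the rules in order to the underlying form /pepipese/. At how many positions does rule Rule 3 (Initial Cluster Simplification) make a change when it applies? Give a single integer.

0

Rule 1 Final Vowel Raising: [pepipese] → [pepipesi]
Rule 2 Voicing Between Vowels: [pepipesi] → [pebibesi]
Rule 3 Initial Cluster Simplification: no change — [pebibesi]
Rule Rule 3 changed 0 position(s).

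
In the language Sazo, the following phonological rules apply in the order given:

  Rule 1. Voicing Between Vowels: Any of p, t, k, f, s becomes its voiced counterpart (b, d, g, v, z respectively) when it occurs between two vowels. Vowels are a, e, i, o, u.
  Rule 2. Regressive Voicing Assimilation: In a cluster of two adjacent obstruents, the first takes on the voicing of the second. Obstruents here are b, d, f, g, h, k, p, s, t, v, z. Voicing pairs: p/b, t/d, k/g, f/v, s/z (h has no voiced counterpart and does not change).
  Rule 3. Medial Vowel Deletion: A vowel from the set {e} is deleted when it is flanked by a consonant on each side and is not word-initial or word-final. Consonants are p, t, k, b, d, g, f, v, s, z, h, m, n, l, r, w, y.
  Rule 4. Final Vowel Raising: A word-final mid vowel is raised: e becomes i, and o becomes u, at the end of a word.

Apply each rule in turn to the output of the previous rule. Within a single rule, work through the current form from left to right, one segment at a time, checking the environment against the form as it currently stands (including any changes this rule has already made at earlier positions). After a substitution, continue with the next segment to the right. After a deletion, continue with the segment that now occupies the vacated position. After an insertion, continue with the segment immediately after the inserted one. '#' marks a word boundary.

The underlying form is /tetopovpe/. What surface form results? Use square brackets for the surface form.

[tdobofpi]

Rule 1 Voicing Between Vowels: [tetopovpe] → [tedobovpe]
Rule 2 Regressive Voicing Assimilation: [tedobovpe] → [tedobofpe]
Rule 3 Medial Vowel Deletion: [tedobofpe] → [tdobofpe]
Rule 4 Final Vowel Raising: [tdobofpe] → [tdobofpi]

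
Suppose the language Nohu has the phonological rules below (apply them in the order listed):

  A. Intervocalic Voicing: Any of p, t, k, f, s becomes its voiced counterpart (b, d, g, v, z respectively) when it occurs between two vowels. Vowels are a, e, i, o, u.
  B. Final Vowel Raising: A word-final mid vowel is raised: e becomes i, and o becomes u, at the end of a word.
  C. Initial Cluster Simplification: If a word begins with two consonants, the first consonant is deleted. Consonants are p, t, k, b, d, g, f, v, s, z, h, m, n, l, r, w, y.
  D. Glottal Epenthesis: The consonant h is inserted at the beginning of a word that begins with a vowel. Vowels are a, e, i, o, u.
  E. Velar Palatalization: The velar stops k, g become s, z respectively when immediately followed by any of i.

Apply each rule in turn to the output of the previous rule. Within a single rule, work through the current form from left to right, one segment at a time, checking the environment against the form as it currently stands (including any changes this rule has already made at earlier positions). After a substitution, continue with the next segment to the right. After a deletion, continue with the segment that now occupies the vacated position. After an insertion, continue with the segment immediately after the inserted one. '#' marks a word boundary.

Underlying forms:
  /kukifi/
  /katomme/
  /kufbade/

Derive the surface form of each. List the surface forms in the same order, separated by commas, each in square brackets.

/kukifi/:
  A Intervocalic Voicing: [kukifi] → [kugivi]
  B Final Vowel Raising: no change — [kugivi]
  C Initial Cluster Simplification: no change — [kugivi]
  D Glottal Epenthesis: no change — [kugivi]
  E Velar Palatalization: [kugivi] → [kuzivi]
/katomme/:
  A Intervocalic Voicing: [katomme] → [kadomme]
  B Final Vowel Raising: [kadomme] → [kadommi]
  C Initial Cluster Simplification: no change — [kadommi]
  D Glottal Epenthesis: no change — [kadommi]
  E Velar Palatalization: no change — [kadommi]
/kufbade/:
  A Intervocalic Voicing: no change — [kufbade]
  B Final Vowel Raising: [kufbade] → [kufbadi]
  C Initial Cluster Simplification: no change — [kufbadi]
  D Glottal Epenthesis: no change — [kufbadi]
  E Velar Palatalization: no change — [kufbadi]

[kuzivi], [kadommi], [kufbadi]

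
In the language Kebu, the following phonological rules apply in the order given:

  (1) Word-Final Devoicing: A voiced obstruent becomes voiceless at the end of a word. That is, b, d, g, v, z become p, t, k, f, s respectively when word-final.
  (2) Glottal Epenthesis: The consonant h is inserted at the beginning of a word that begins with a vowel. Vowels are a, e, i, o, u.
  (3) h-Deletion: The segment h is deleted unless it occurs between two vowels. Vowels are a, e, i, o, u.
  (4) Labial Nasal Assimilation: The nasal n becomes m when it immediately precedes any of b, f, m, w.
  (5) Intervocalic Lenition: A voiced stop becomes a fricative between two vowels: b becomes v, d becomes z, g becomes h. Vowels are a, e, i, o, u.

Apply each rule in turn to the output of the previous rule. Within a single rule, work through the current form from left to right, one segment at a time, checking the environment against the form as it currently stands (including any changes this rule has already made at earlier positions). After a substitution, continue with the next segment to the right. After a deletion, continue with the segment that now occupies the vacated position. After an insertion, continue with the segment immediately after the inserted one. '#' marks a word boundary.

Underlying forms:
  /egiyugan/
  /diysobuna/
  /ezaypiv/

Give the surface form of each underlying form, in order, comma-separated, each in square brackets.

/egiyugan/:
  (1) Word-Final Devoicing: no change — [egiyugan]
  (2) Glottal Epenthesis: [egiyugan] → [hegiyugan]
  (3) h-Deletion: [hegiyugan] → [egiyugan]
  (4) Labial Nasal Assimilation: no change — [egiyugan]
  (5) Intervocalic Lenition: [egiyugan] → [ehiyuhan]
/diysobuna/:
  (1) Word-Final Devoicing: no change — [diysobuna]
  (2) Glottal Epenthesis: no change — [diysobuna]
  (3) h-Deletion: no change — [diysobuna]
  (4) Labial Nasal Assimilation: no change — [diysobuna]
  (5) Intervocalic Lenition: [diysobuna] → [diysovuna]
/ezaypiv/:
  (1) Word-Final Devoicing: [ezaypiv] → [ezaypif]
  (2) Glottal Epenthesis: [ezaypif] → [hezaypif]
  (3) h-Deletion: [hezaypif] → [ezaypif]
  (4) Labial Nasal Assimilation: no change — [ezaypif]
  (5) Intervocalic Lenition: no change — [ezaypif]

[ehiyuhan], [diysovuna], [ezaypif]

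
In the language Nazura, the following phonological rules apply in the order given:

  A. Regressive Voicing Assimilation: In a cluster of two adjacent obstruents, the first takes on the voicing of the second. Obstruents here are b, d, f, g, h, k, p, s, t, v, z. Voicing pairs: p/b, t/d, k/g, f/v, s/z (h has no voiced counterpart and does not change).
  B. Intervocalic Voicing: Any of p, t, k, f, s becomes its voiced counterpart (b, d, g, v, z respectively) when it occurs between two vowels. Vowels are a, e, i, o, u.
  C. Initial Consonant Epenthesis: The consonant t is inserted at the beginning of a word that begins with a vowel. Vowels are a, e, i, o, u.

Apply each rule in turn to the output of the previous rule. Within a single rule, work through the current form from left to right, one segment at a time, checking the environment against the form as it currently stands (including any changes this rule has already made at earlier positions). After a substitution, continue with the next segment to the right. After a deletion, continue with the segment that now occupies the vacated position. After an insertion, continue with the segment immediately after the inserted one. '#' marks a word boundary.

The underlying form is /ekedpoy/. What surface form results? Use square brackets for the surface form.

A Regressive Voicing Assimilation: [ekedpoy] → [eketpoy]
B Intervocalic Voicing: [eketpoy] → [egetpoy]
C Initial Consonant Epenthesis: [egetpoy] → [tegetpoy]

[tegetpoy]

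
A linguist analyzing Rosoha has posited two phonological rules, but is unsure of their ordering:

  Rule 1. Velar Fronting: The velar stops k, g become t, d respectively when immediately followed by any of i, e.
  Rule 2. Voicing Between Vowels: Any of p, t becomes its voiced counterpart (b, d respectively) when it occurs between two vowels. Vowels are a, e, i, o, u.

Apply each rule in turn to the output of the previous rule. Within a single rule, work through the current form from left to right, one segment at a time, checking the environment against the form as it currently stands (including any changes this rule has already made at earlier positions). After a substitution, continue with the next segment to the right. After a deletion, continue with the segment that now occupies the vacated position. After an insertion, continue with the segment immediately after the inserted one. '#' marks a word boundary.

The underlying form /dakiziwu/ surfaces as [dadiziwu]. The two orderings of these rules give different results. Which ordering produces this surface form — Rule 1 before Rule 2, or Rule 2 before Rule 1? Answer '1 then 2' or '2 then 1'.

1 then 2

Order 1 then 2:
  1 Velar Fronting: [dakiziwu] → [datiziwu]
  2 Voicing Between Vowels: [datiziwu] → [dadiziwu]
  result: [dadiziwu]
Order 2 then 1:
  2 Voicing Between Vowels: no change — [dakiziwu]
  1 Velar Fronting: [dakiziwu] → [datiziwu]
  result: [datiziwu]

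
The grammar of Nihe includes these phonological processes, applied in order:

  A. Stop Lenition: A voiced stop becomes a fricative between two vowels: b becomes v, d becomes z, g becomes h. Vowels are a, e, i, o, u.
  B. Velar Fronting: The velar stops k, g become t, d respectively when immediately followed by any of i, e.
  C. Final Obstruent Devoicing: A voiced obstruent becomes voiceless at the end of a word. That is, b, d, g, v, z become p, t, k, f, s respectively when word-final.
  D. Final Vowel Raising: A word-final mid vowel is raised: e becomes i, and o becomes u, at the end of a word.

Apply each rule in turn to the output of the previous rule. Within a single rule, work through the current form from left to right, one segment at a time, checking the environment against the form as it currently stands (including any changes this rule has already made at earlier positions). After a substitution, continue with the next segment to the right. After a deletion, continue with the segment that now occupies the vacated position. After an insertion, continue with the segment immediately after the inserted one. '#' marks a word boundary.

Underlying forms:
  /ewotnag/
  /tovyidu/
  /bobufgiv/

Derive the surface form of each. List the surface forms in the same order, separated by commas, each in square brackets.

[ewotnak], [tovyizu], [bovufdif]

/ewotnag/:
  A Stop Lenition: no change — [ewotnag]
  B Velar Fronting: no change — [ewotnag]
  C Final Obstruent Devoicing: [ewotnag] → [ewotnak]
  D Final Vowel Raising: no change — [ewotnak]
/tovyidu/:
  A Stop Lenition: [tovyidu] → [tovyizu]
  B Velar Fronting: no change — [tovyizu]
  C Final Obstruent Devoicing: no change — [tovyizu]
  D Final Vowel Raising: no change — [tovyizu]
/bobufgiv/:
  A Stop Lenition: [bobufgiv] → [bovufgiv]
  B Velar Fronting: [bovufgiv] → [bovufdiv]
  C Final Obstruent Devoicing: [bovufdiv] → [bovufdif]
  D Final Vowel Raising: no change — [bovufdif]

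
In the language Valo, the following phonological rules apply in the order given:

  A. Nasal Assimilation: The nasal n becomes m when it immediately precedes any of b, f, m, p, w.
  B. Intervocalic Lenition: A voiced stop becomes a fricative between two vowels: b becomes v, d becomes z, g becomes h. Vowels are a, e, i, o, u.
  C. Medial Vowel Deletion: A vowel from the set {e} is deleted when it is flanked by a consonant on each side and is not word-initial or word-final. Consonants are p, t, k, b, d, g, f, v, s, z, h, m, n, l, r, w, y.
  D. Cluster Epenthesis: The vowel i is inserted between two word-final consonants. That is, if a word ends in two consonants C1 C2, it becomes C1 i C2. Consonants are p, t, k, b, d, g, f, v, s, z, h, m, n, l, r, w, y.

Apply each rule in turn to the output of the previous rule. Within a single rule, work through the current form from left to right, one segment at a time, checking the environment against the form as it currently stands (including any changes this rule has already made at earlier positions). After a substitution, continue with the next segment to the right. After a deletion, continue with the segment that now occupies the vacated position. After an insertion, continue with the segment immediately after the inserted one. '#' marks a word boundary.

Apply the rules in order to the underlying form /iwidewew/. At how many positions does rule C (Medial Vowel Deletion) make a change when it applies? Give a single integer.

A Nasal Assimilation: no change — [iwidewew]
B Intervocalic Lenition: [iwidewew] → [iwizewew]
C Medial Vowel Deletion: [iwizewew] → [iwizww]
D Cluster Epenthesis: [iwizww] → [iwizwiw]
Rule C changed 2 position(s).

2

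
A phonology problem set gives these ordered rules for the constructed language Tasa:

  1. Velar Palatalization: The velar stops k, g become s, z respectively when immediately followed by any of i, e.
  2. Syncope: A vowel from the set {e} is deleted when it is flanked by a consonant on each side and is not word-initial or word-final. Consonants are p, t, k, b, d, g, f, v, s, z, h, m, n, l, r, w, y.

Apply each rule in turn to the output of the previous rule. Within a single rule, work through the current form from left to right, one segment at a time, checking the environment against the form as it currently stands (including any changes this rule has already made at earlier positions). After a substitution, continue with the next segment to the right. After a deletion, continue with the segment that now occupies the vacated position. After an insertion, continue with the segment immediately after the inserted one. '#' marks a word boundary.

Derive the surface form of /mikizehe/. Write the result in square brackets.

1 Velar Palatalization: [mikizehe] → [misizehe]
2 Syncope: [misizehe] → [misizhe]

[misizhe]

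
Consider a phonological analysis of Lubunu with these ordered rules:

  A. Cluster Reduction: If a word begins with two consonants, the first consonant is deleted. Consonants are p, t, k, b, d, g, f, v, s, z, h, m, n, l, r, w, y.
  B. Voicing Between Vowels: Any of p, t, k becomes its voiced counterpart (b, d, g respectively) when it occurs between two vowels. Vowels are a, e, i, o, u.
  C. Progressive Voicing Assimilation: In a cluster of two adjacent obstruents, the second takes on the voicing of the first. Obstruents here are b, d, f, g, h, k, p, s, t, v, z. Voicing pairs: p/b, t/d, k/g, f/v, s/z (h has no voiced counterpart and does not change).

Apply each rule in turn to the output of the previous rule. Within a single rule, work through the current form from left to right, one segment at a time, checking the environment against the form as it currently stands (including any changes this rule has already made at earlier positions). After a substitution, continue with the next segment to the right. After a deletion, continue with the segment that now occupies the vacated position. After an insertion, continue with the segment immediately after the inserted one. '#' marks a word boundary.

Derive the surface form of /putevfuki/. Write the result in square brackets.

A Cluster Reduction: no change — [putevfuki]
B Voicing Between Vowels: [putevfuki] → [pudevfugi]
C Progressive Voicing Assimilation: [pudevfugi] → [pudevvugi]

[pudevvugi]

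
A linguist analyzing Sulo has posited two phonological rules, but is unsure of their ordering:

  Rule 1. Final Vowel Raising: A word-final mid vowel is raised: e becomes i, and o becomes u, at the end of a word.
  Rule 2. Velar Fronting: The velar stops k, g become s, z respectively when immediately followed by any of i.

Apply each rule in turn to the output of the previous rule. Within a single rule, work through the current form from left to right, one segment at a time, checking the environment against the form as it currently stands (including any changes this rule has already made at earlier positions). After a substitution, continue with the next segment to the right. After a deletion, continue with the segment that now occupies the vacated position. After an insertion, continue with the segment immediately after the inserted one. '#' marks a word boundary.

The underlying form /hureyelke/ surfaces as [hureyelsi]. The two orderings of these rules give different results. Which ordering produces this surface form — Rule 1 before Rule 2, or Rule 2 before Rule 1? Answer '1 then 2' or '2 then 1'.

1 then 2

Order 1 then 2:
  1 Final Vowel Raising: [hureyelke] → [hureyelki]
  2 Velar Fronting: [hureyelki] → [hureyelsi]
  result: [hureyelsi]
Order 2 then 1:
  2 Velar Fronting: no change — [hureyelke]
  1 Final Vowel Raising: [hureyelke] → [hureyelki]
  result: [hureyelki]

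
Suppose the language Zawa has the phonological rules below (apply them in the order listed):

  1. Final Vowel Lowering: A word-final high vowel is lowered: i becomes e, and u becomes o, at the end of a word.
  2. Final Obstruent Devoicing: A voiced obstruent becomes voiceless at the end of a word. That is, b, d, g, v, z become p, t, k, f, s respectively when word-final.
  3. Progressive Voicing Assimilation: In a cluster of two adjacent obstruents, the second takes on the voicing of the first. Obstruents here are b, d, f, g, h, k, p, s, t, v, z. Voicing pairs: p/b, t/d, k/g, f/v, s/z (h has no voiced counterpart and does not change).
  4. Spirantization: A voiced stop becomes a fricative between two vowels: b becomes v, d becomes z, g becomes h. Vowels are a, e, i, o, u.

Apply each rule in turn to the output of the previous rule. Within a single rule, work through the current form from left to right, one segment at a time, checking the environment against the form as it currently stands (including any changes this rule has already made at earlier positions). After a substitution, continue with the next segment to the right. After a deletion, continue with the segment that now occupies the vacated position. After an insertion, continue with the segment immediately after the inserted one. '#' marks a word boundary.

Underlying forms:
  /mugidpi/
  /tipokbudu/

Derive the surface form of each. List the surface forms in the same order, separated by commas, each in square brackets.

/mugidpi/:
  1 Final Vowel Lowering: [mugidpi] → [mugidpe]
  2 Final Obstruent Devoicing: no change — [mugidpe]
  3 Progressive Voicing Assimilation: [mugidpe] → [mugidbe]
  4 Spirantization: [mugidbe] → [muhidbe]
/tipokbudu/:
  1 Final Vowel Lowering: [tipokbudu] → [tipokbudo]
  2 Final Obstruent Devoicing: no change — [tipokbudo]
  3 Progressive Voicing Assimilation: [tipokbudo] → [tipokpudo]
  4 Spirantization: [tipokpudo] → [tipokpuzo]

[muhidbe], [tipokpuzo]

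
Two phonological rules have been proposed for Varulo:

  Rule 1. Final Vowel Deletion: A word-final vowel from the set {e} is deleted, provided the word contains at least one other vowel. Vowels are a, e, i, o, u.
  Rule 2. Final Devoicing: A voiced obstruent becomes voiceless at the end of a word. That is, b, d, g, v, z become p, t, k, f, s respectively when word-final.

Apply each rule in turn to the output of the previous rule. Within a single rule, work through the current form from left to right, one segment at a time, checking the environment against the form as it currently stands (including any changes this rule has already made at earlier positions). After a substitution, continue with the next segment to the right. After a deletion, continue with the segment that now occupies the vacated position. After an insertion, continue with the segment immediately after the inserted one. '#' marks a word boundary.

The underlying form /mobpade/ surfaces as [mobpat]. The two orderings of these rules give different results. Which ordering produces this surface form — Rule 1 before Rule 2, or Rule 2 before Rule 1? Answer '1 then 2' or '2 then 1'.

Order 1 then 2:
  1 Final Vowel Deletion: [mobpade] → [mobpad]
  2 Final Devoicing: [mobpad] → [mobpat]
  result: [mobpat]
Order 2 then 1:
  2 Final Devoicing: no change — [mobpade]
  1 Final Vowel Deletion: [mobpade] → [mobpad]
  result: [mobpad]

1 then 2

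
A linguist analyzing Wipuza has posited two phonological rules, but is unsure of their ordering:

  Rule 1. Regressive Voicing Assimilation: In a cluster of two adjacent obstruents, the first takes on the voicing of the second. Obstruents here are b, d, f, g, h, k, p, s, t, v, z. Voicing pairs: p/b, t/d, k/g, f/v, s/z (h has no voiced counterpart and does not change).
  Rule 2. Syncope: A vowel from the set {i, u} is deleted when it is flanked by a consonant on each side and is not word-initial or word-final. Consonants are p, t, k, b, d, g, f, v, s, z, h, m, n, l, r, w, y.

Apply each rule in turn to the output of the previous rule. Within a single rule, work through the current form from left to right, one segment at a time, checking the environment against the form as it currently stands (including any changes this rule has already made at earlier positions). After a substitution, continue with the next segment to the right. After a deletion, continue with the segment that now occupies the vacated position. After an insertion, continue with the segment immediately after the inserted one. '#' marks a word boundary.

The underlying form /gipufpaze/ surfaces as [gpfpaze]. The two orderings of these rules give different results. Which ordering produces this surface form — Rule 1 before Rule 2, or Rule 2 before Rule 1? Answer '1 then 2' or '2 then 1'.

1 then 2

Order 1 then 2:
  1 Regressive Voicing Assimilation: no change — [gipufpaze]
  2 Syncope: [gipufpaze] → [gpfpaze]
  result: [gpfpaze]
Order 2 then 1:
  2 Syncope: [gipufpaze] → [gpfpaze]
  1 Regressive Voicing Assimilation: [gpfpaze] → [kpfpaze]
  result: [kpfpaze]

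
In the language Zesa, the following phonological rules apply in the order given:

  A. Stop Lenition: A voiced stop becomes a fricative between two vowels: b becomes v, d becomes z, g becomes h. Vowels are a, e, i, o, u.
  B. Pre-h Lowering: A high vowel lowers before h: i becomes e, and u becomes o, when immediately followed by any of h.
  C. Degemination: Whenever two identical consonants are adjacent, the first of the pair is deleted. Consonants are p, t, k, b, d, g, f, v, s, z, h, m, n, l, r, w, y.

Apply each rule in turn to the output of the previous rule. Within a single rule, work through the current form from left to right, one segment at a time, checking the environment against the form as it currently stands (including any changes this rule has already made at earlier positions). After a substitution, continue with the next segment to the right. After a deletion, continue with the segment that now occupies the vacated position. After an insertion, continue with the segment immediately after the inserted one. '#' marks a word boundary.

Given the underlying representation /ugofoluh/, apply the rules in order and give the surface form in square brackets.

A Stop Lenition: [ugofoluh] → [uhofoluh]
B Pre-h Lowering: [uhofoluh] → [ohofoloh]
C Degemination: no change — [ohofoloh]

[ohofoloh]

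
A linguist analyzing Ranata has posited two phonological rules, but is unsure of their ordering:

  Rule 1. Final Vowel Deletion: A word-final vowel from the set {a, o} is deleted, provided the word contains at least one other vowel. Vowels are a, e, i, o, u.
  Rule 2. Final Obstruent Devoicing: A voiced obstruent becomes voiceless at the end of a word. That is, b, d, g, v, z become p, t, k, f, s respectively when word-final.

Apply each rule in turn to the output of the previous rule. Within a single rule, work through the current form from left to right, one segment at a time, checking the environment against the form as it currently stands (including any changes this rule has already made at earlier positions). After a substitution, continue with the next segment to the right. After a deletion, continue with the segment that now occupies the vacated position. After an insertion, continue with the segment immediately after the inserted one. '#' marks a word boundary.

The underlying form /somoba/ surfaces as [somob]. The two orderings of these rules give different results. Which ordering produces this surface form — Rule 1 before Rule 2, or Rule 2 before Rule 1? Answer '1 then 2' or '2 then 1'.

2 then 1

Order 1 then 2:
  1 Final Vowel Deletion: [somoba] → [somob]
  2 Final Obstruent Devoicing: [somob] → [somop]
  result: [somop]
Order 2 then 1:
  2 Final Obstruent Devoicing: no change — [somoba]
  1 Final Vowel Deletion: [somoba] → [somob]
  result: [somob]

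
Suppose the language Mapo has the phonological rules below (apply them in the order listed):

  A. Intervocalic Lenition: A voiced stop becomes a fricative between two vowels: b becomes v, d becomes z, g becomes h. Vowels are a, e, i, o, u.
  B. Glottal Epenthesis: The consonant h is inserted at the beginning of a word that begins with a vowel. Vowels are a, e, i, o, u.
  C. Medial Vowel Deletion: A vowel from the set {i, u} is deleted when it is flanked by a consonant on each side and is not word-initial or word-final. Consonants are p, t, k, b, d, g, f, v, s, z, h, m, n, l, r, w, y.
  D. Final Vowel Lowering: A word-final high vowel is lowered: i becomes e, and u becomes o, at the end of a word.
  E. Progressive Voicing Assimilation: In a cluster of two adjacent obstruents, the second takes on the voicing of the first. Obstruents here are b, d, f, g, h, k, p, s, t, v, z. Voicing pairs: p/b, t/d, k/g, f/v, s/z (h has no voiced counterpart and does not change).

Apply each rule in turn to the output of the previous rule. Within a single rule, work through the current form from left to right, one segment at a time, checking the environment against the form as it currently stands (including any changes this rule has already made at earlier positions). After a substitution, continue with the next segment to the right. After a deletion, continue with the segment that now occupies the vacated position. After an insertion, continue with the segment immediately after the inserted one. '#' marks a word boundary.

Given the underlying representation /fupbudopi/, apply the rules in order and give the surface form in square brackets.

A Intervocalic Lenition: [fupbudopi] → [fupbuzopi]
B Glottal Epenthesis: no change — [fupbuzopi]
C Medial Vowel Deletion: [fupbuzopi] → [fpbzopi]
D Final Vowel Lowering: [fpbzopi] → [fpbzope]
E Progressive Voicing Assimilation: [fpbzope] → [fppsope]

[fppsope]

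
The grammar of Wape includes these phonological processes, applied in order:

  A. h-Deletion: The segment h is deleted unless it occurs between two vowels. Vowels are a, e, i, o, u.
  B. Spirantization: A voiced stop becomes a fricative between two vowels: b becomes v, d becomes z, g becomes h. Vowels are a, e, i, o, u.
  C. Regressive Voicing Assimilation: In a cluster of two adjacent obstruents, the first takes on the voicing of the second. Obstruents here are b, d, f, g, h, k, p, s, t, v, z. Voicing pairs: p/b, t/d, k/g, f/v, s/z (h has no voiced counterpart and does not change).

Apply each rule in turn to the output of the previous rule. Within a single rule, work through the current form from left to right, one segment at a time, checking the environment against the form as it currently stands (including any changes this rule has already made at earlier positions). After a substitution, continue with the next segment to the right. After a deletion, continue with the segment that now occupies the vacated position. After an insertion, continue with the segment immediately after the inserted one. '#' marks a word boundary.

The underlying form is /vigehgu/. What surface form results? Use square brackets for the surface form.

[vihehu]

A h-Deletion: [vigehgu] → [vigegu]
B Spirantization: [vigegu] → [vihehu]
C Regressive Voicing Assimilation: no change — [vihehu]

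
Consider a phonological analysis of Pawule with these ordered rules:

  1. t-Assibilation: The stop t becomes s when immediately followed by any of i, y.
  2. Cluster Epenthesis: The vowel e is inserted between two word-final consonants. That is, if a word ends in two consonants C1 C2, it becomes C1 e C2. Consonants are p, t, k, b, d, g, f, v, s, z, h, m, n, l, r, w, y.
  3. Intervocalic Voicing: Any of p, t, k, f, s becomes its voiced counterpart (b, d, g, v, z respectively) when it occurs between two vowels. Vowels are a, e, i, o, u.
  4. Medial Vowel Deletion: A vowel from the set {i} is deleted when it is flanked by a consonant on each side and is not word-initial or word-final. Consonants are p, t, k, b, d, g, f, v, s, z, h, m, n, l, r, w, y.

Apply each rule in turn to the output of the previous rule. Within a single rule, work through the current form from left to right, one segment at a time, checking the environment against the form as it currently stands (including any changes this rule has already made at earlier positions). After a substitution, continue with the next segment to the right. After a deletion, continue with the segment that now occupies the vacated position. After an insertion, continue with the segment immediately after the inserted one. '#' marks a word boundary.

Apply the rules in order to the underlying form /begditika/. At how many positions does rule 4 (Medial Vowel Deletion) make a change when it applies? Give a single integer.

1 t-Assibilation: [begditika] → [begdisika]
2 Cluster Epenthesis: no change — [begdisika]
3 Intervocalic Voicing: [begdisika] → [begdiziga]
4 Medial Vowel Deletion: [begdiziga] → [begdzga]
Rule 4 changed 2 position(s).

2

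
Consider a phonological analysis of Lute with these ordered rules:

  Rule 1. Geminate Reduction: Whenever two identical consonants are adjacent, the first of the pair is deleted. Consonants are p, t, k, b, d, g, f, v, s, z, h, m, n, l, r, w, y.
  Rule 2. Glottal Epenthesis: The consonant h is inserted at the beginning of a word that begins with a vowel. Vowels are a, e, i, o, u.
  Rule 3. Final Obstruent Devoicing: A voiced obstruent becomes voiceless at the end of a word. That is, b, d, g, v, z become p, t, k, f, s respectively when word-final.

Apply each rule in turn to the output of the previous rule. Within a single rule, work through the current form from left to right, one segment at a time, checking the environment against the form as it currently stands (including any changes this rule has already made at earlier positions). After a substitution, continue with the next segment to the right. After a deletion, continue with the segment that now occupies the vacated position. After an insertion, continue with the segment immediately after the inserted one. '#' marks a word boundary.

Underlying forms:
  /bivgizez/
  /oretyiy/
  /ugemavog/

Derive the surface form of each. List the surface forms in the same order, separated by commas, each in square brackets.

/bivgizez/:
  Rule 1 Geminate Reduction: no change — [bivgizez]
  Rule 2 Glottal Epenthesis: no change — [bivgizez]
  Rule 3 Final Obstruent Devoicing: [bivgizez] → [bivgizes]
/oretyiy/:
  Rule 1 Geminate Reduction: no change — [oretyiy]
  Rule 2 Glottal Epenthesis: [oretyiy] → [horetyiy]
  Rule 3 Final Obstruent Devoicing: no change — [horetyiy]
/ugemavog/:
  Rule 1 Geminate Reduction: no change — [ugemavog]
  Rule 2 Glottal Epenthesis: [ugemavog] → [hugemavog]
  Rule 3 Final Obstruent Devoicing: [hugemavog] → [hugemavok]

[bivgizes], [horetyiy], [hugemavok]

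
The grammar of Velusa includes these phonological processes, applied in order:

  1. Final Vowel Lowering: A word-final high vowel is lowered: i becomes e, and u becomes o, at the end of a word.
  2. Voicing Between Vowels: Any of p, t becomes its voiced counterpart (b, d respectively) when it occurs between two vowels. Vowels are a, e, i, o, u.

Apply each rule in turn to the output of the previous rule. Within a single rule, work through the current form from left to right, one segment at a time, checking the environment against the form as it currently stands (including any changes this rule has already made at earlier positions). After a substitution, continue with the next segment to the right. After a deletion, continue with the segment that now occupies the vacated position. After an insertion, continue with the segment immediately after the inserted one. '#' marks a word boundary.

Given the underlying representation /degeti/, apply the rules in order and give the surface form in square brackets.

[degede]

1 Final Vowel Lowering: [degeti] → [degete]
2 Voicing Between Vowels: [degete] → [degede]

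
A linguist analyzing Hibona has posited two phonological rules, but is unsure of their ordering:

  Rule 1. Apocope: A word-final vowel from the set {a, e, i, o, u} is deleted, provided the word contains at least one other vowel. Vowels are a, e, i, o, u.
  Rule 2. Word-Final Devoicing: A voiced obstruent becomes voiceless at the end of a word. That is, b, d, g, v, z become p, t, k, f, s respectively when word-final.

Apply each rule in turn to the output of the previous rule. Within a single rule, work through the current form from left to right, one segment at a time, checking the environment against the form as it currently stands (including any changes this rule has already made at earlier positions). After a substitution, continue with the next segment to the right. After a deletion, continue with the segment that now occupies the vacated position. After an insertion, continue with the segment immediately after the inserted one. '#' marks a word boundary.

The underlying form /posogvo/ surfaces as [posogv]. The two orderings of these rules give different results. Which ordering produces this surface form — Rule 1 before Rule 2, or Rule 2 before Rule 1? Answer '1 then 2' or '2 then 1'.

Order 1 then 2:
  1 Apocope: [posogvo] → [posogv]
  2 Word-Final Devoicing: [posogv] → [posogf]
  result: [posogf]
Order 2 then 1:
  2 Word-Final Devoicing: no change — [posogvo]
  1 Apocope: [posogvo] → [posogv]
  result: [posogv]

2 then 1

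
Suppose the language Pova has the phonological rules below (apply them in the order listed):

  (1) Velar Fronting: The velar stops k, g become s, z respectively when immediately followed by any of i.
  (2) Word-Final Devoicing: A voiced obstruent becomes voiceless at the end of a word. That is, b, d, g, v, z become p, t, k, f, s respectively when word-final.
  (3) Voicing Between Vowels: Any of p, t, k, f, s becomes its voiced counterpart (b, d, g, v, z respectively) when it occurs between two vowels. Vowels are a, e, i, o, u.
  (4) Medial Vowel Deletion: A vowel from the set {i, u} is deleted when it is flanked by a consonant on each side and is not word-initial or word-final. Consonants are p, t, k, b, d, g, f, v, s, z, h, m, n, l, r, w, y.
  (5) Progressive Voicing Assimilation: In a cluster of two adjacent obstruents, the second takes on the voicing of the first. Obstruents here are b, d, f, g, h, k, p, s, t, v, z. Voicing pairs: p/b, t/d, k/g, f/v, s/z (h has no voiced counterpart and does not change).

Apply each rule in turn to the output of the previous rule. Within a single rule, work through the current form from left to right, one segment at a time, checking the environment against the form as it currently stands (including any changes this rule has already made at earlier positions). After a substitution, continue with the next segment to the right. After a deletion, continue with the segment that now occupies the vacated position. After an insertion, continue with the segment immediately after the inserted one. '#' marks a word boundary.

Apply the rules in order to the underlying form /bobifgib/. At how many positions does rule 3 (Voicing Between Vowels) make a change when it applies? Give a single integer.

0

(1) Velar Fronting: [bobifgib] → [bobifzib]
(2) Word-Final Devoicing: [bobifzib] → [bobifzip]
(3) Voicing Between Vowels: no change — [bobifzip]
(4) Medial Vowel Deletion: [bobifzip] → [bobfzp]
(5) Progressive Voicing Assimilation: [bobfzp] → [bobvzb]
Rule 3 changed 0 position(s).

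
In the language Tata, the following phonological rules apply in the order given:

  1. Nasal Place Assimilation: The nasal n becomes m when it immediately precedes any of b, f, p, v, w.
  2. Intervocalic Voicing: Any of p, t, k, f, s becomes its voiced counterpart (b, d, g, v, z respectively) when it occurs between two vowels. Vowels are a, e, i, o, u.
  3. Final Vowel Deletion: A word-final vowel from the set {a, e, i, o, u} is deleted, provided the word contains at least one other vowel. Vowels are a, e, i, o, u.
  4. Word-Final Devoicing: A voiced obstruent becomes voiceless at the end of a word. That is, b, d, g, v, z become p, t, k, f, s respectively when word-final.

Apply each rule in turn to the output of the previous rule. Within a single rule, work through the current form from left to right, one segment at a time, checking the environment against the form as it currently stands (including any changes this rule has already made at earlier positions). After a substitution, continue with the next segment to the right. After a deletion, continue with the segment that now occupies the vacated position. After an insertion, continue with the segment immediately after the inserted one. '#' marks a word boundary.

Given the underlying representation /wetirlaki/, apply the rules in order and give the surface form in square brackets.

1 Nasal Place Assimilation: no change — [wetirlaki]
2 Intervocalic Voicing: [wetirlaki] → [wedirlagi]
3 Final Vowel Deletion: [wedirlagi] → [wedirlag]
4 Word-Final Devoicing: [wedirlag] → [wedirlak]

[wedirlak]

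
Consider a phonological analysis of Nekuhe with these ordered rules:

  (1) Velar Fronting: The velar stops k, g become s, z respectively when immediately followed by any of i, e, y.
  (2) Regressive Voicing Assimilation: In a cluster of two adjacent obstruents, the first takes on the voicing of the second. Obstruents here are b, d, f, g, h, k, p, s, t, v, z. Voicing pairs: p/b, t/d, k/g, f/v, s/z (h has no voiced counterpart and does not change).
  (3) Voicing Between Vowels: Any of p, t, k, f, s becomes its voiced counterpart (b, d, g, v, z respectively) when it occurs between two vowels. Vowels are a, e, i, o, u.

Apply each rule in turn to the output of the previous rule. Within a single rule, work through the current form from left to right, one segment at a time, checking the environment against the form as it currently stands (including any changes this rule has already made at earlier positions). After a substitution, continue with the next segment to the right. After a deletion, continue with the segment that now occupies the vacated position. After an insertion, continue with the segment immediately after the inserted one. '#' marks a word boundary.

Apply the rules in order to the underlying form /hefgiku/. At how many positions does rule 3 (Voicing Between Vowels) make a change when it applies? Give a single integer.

(1) Velar Fronting: [hefgiku] → [hefziku]
(2) Regressive Voicing Assimilation: [hefziku] → [hevziku]
(3) Voicing Between Vowels: [hevziku] → [hevzigu]
Rule 3 changed 1 position(s).

1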